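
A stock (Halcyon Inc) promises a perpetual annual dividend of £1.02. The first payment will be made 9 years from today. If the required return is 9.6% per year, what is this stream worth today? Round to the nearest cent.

£5.10

Value at end of year 8: C / r = £1.02 / 0.096 = £10.6250
Discount to today: PV = £10.6250 / (1 + 0.096)^8 = £10.6250 / 2.082018 = £5.10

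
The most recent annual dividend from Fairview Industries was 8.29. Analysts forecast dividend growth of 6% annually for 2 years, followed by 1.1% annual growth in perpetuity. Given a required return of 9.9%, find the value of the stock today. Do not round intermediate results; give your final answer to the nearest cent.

104.31

D_1 = 8.78740
D_2 = 9.31464
Terminal value at year 2: TV = D_2×(1+g_2)/(r−g_2) = 9.41711/0.088 = 107.01256
P_0 = D_1/(1+r)^1 + D_2/(1+r)^2 + TV/(1+r)^2
    = 7.99581 + 7.71207 + 88.60115 = 104.30903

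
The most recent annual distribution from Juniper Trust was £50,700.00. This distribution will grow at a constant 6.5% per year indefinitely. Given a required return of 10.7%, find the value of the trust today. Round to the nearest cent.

D₁ = D₀ × (1 + g) = £50,700.00 × 1.065 = £53,995.5000
Growing perpetuity: P = D₁ / (r − g) = £53,995.5000 / (0.107 − 0.065) = £1,285,607.14

£1285607.14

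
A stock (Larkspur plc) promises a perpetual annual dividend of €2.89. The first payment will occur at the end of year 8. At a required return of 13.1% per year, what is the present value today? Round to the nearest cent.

Value at end of year 7: C / r = €2.89 / 0.131 = €22.0611
Discount to today: PV = €22.0611 / (1 + 0.131)^7 = €22.0611 / 2.367218 = €9.32

€9.32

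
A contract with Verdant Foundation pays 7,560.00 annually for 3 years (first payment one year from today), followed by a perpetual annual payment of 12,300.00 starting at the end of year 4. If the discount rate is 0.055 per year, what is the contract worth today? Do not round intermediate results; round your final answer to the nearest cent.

PV of 3-year annuity: 7,560.00 × [1 − (1+0.055)^−3] / 0.055 = 20396.37634
Perpetuity value at year 3: 12,300.00 / 0.055 = 223636.36364
PV of perpetuity: 223636.36364 / (1+0.055)^3 = 190451.78308
Total PV = 20396.37634 + 190451.78308 = 210848.15942

210848.16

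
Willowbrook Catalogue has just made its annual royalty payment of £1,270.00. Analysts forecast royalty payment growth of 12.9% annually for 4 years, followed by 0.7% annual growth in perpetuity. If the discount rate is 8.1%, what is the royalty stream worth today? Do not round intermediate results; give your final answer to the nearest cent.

D_1 = 1433.83000
D_2 = 1618.79407
D_3 = 1827.61851
D_4 = 2063.38129
Terminal value at year 4: TV = D_4×(1+g_2)/(r−g_2) = 2077.82496/0.074 = 28078.71569
P_0 = D_1/(1+r)^1 + D_2/(1+r)^2 + D_3/(1+r)^3 + D_4/(1+r)^4 + TV/(1+r)^4
    = 1326.39223 + 1385.28846 + 1446.79988 + 1511.04262 + 20562.43127 = 26231.95446

£26231.95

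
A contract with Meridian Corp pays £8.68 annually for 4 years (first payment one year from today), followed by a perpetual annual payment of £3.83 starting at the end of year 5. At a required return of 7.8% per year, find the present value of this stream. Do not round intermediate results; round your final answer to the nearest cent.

PV of 4-year annuity: £8.68 × [1 − (1+0.078)^−4] / 0.078 = 28.87771
Perpetuity value at year 4: £3.83 / 0.078 = 49.10256
PV of perpetuity: 49.10256 / (1+0.078)^4 = 36.36044
Total PV = 28.87771 + 36.36044 = 65.23815

£65.24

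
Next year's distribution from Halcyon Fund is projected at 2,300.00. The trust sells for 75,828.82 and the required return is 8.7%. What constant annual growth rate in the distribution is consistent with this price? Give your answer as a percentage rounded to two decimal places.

5.67%

P = D₁/(r−g) ⇒ g = r − D₁/P = 0.087 − 2,300.00/75,828.82 = 0.056669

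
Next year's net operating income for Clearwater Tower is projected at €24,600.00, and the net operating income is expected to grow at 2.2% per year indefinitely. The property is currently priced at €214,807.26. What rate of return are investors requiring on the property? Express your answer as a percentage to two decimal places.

13.65%

P = D₁/(r − g) ⇒ r = D₁/P + g = €24,600.0000/€214,807.26 + 0.022 = 0.114521 + 0.022 = 0.136521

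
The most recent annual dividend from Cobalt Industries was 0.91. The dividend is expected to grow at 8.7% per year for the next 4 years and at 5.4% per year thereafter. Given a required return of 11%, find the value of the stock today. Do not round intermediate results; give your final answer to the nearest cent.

19.21

D_1 = 0.98917
D_2 = 1.07523
D_3 = 1.16877
D_4 = 1.27046
Terminal value at year 4: TV = D_4×(1+g_2)/(r−g_2) = 1.33906/0.056 = 23.91179
P_0 = D_1/(1+r)^1 + D_2/(1+r)^2 + D_3/(1+r)^3 + D_4/(1+r)^4 + TV/(1+r)^4
    = 0.89114 + 0.87268 + 0.85460 + 0.83689 + 15.75144 = 19.20675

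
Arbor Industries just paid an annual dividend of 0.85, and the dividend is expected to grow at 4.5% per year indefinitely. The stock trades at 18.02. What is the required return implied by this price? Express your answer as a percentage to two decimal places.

9.43%

D₁ = 0.85 × 1.045 = 0.8883
P = D₁/(r − g) ⇒ r = D₁/P + g = 0.8883/18.02 + 0.045 = 0.049292 + 0.045 = 0.094292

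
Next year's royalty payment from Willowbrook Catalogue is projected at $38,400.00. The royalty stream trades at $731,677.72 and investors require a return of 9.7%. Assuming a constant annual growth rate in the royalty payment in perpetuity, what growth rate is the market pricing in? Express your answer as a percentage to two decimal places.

4.45%

P = D₁/(r−g) ⇒ g = r − D₁/P = 0.097 − $38,400.00/$731,677.72 = 0.044518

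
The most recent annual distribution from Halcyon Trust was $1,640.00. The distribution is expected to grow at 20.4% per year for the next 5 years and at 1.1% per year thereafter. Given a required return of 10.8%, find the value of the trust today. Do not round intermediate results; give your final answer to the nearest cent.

$36491.64

D_1 = 1974.56000
D_2 = 2377.37024
D_3 = 2862.35377
D_4 = 3446.27394
D_5 = 4149.31382
Terminal value at year 5: TV = D_5×(1+g_2)/(r−g_2) = 4194.95627/0.097 = 43246.97189
P_0 = D_1/(1+r)^1 + D_2/(1+r)^2 + D_3/(1+r)^3 + D_4/(1+r)^4 + D_5/(1+r)^5 + TV/(1+r)^5
    = 1782.09386 + 1936.49911 + 2104.28242 + 2286.60292 + 2484.72014 + 25897.44396 = 36491.64242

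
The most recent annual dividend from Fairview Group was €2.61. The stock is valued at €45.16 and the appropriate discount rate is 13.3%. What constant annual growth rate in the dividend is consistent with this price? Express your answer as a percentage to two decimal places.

P = D₀(1+g)/(r−g) ⇒ P(r−g) = D₀(1+g) ⇒ g(P+D₀) = P·r − D₀
g = (P·r − D₀)/(P + D₀) = (€45.16×0.133 − €2.61) / (€45.16 + €2.61) = 0.071097

7.11%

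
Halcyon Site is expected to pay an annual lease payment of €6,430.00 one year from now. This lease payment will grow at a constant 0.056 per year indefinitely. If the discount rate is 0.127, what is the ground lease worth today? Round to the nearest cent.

Growing perpetuity: P = D₁ / (r − g) = €6,430.0000 / (0.127 − 0.056) = €90,563.38

€90563.38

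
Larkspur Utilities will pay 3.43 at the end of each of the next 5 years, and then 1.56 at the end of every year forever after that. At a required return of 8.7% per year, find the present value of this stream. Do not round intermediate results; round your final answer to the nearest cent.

25.26

PV of 5-year annuity: 3.43 × [1 − (1+0.087)^−5] / 0.087 = 13.44601
Perpetuity value at year 5: 1.56 / 0.087 = 17.93103
PV of perpetuity: 17.93103 / (1+0.087)^5 = 11.81565
Total PV = 13.44601 + 11.81565 = 25.26166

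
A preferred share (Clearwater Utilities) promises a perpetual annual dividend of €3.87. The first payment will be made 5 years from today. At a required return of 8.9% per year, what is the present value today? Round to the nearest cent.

Value at end of year 4: C / r = €3.87 / 0.089 = €43.4831
Discount to today: PV = €43.4831 / (1 + 0.089)^4 = €43.4831 / 1.406409 = €30.92

€30.92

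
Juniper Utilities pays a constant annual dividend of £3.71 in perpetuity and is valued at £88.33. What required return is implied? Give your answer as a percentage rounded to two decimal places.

P = C/r ⇒ r = C/P = £3.71/£88.33 = 0.042002

4.20%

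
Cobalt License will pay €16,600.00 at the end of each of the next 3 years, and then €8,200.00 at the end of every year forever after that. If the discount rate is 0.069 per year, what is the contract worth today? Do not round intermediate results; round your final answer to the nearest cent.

€140925.17

PV of 3-year annuity: €16,600.00 × [1 − (1+0.069)^−3] / 0.069 = 43643.36142
Perpetuity value at year 3: €8,200.00 / 0.069 = 118840.57971
PV of perpetuity: 118840.57971 / (1+0.069)^3 = 97281.81082
Total PV = 43643.36142 + 97281.81082 = 140925.17224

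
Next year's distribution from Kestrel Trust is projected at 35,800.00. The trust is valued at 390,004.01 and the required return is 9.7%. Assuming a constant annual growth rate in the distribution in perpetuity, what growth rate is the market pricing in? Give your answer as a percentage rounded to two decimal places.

P = D₁/(r−g) ⇒ g = r − D₁/P = 0.097 − 35,800.00/390,004.01 = 0.005206

0.52%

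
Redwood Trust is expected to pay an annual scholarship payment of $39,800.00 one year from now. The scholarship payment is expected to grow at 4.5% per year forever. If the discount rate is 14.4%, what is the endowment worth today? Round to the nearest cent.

Growing perpetuity: P = D₁ / (r − g) = $39,800.0000 / (0.144 − 0.045) = $402,020.20

$402020.20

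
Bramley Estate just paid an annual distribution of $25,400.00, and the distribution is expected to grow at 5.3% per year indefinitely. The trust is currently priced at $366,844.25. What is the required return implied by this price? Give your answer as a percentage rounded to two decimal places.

D₁ = $25,400.00 × 1.053 = $26,746.2000
P = D₁/(r − g) ⇒ r = D₁/P + g = $26,746.2000/$366,844.25 + 0.053 = 0.072909 + 0.053 = 0.125909

12.59%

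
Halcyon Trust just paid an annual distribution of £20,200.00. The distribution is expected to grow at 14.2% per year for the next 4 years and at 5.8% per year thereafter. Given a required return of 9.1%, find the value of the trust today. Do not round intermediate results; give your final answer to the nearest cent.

£868173.26

D_1 = 23068.40000
D_2 = 26344.11280
D_3 = 30084.97682
D_4 = 34357.04353
Terminal value at year 4: TV = D_4×(1+g_2)/(r−g_2) = 36349.75205/0.033 = 1101507.63788
P_0 = D_1/(1+r)^1 + D_2/(1+r)^2 + D_3/(1+r)^3 + D_4/(1+r)^4 + TV/(1+r)^4
    = 21144.27131 + 22132.68363 + 23167.30037 + 24250.28141 + 777478.71921 = 868173.25593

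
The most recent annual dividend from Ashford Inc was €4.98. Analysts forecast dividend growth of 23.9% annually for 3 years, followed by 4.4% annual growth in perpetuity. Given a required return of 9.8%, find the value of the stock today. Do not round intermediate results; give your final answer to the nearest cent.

€157.45

D_1 = 6.17022
D_2 = 7.64490
D_3 = 9.47203
Terminal value at year 3: TV = D_3×(1+g_2)/(r−g_2) = 9.88880/0.054 = 183.12600
P_0 = D_1/(1+r)^1 + D_2/(1+r)^2 + D_3/(1+r)^3 + TV/(1+r)^3
    = 5.61951 + 6.34114 + 7.15544 + 138.33847 = 157.45456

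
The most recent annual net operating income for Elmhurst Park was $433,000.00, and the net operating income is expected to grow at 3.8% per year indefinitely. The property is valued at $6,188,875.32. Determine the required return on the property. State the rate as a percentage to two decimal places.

11.06%

D₁ = $433,000.00 × 1.038 = $449,454.0000
P = D₁/(r − g) ⇒ r = D₁/P + g = $449,454.0000/$6,188,875.32 + 0.038 = 0.072623 + 0.038 = 0.110623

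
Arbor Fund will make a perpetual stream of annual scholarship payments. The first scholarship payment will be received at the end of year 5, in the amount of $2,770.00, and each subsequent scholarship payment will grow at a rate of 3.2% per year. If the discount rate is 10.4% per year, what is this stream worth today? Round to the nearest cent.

$25898.28

Value at end of year 4: C₁ / (r − g) = $2,770.00 / (0.104 − 0.032) = $38,472.2222
Discount to today: PV = $38,472.2222 / (1 + 0.104)^4 = $38,472.2222 / 1.485512 = $25,898.28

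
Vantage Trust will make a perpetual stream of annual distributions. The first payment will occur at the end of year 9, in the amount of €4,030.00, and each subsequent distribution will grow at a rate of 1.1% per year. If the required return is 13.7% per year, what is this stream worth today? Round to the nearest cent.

€11451.19

Value at end of year 8: C₁ / (r − g) = €4,030.00 / (0.137 − 0.011) = €31,984.1270
Discount to today: PV = €31,984.1270 / (1 + 0.137)^8 = €31,984.1270 / 2.793082 = €11,451.19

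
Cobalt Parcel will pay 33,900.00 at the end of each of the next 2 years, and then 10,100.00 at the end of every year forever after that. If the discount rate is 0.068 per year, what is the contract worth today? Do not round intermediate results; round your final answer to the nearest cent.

191679.83

PV of 2-year annuity: 33,900.00 × [1 − (1+0.068)^−2] / 0.068 = 61462.14704
Perpetuity value at year 2: 10,100.00 / 0.068 = 148529.41176
PV of perpetuity: 148529.41176 / (1+0.068)^2 = 130217.68064
Total PV = 61462.14704 + 130217.68064 = 191679.82768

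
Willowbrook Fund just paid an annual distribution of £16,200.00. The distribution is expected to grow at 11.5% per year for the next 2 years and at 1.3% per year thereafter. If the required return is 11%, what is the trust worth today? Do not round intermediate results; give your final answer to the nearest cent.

D_1 = 18063.00000
D_2 = 20140.24500
Terminal value at year 2: TV = D_2×(1+g_2)/(r−g_2) = 20402.06819/0.097 = 210330.59985
P_0 = D_1/(1+r)^1 + D_2/(1+r)^2 + TV/(1+r)^2
    = 16272.97297 + 16346.27465 + 170709.03323 = 203328.28086

£203328.28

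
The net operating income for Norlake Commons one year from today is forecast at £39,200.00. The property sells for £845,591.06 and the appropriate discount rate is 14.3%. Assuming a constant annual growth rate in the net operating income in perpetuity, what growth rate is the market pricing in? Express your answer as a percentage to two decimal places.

P = D₁/(r−g) ⇒ g = r − D₁/P = 0.143 − £39,200.00/£845,591.06 = 0.096642

9.66%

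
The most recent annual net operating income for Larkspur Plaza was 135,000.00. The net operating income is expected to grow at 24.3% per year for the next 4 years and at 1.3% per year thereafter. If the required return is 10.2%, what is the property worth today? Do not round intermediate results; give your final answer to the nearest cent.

D_1 = 167805.00000
D_2 = 208581.61500
D_3 = 259266.94744
D_4 = 322268.81567
Terminal value at year 4: TV = D_4×(1+g_2)/(r−g_2) = 326458.31028/0.089 = 3668070.90200
P_0 = D_1/(1+r)^1 + D_2/(1+r)^2 + D_3/(1+r)^3 + D_4/(1+r)^4 + TV/(1+r)^4
    = 152273.13975 + 171756.36362 + 193732.45007 + 218520.35883 + 2487203.63480 = 3223485.94706

3223485.95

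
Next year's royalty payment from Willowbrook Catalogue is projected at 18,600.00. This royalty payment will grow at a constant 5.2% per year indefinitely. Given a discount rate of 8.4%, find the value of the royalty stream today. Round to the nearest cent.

581250.00

Growing perpetuity: P = D₁ / (r − g) = 18,600.0000 / (0.084 − 0.052) = 581,250.00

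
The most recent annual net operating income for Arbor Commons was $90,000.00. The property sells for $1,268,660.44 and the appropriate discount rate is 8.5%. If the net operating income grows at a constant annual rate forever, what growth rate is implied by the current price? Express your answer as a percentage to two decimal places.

P = D₀(1+g)/(r−g) ⇒ P(r−g) = D₀(1+g) ⇒ g(P+D₀) = P·r − D₀
g = (P·r − D₀)/(P + D₀) = ($1,268,660.44×0.085 − $90,000.00) / ($1,268,660.44 + $90,000.00) = 0.013128

1.31%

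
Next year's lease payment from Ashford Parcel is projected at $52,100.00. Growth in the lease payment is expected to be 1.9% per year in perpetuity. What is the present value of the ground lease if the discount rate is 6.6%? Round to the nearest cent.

$1108510.64

Growing perpetuity: P = D₁ / (r − g) = $52,100.0000 / (0.066 − 0.019) = $1,108,510.64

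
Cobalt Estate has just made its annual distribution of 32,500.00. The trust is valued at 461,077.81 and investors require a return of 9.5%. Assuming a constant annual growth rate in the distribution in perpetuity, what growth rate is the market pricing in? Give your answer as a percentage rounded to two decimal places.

2.29%

P = D₀(1+g)/(r−g) ⇒ P(r−g) = D₀(1+g) ⇒ g(P+D₀) = P·r − D₀
g = (P·r − D₀)/(P + D₀) = (461,077.81×0.095 − 32,500.00) / (461,077.81 + 32,500.00) = 0.022899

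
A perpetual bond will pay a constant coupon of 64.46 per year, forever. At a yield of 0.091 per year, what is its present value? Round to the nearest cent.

708.35

Level perpetuity: PV = C / r = 64.46 / 0.091 = 708.35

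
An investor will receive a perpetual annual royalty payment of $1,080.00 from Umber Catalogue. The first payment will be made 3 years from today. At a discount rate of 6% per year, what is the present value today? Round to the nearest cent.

Value at end of year 2: C / r = $1,080.00 / 0.06 = $18,000.0000
Discount to today: PV = $18,000.0000 / (1 + 0.06)^2 = $18,000.0000 / 1.123600 = $16,019.94

$16019.94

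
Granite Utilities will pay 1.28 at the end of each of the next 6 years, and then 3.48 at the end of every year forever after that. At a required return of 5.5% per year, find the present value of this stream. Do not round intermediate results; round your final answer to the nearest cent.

52.28

PV of 6-year annuity: 1.28 × [1 − (1+0.055)^−6] / 0.055 = 6.39428
Perpetuity value at year 6: 3.48 / 0.055 = 63.27273
PV of perpetuity: 63.27273 / (1+0.055)^6 = 45.88828
Total PV = 6.39428 + 45.88828 = 52.28256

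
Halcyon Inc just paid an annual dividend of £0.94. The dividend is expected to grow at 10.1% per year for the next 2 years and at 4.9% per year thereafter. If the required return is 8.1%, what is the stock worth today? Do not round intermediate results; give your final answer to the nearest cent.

£33.90

D_1 = 1.03494
D_2 = 1.13947
Terminal value at year 2: TV = D_2×(1+g_2)/(r−g_2) = 1.19530/0.032 = 37.35322
P_0 = D_1/(1+r)^1 + D_2/(1+r)^2 + TV/(1+r)^2
    = 0.95739 + 0.97510 + 31.96514 = 33.89764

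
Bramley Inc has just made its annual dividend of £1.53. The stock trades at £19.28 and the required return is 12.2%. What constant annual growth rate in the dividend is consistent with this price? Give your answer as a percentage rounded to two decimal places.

3.95%

P = D₀(1+g)/(r−g) ⇒ P(r−g) = D₀(1+g) ⇒ g(P+D₀) = P·r − D₀
g = (P·r − D₀)/(P + D₀) = (£19.28×0.122 − £1.53) / (£19.28 + £1.53) = 0.039508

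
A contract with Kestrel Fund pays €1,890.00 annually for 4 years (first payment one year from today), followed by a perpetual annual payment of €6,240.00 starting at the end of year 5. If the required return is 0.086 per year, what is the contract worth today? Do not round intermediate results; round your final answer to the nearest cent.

PV of 4-year annuity: €1,890.00 × [1 − (1+0.086)^−4] / 0.086 = 6177.21840
Perpetuity value at year 4: €6,240.00 / 0.086 = 72558.13953
PV of perpetuity: 72558.13953 / (1+0.086)^4 = 52163.51369
Total PV = 6177.21840 + 52163.51369 = 58340.73210

€58340.73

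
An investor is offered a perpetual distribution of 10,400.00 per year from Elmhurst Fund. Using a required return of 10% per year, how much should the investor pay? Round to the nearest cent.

Level perpetuity: PV = C / r = 10,400.00 / 0.1 = 104,000.00

104000.00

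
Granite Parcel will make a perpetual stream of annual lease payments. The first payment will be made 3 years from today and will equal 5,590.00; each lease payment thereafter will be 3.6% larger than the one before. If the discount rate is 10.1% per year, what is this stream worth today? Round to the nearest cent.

Value at end of year 2: C₁ / (r − g) = 5,590.00 / (0.101 − 0.036) = 86,000.0000
Discount to today: PV = 86,000.0000 / (1 + 0.101)^2 = 86,000.0000 / 1.212201 = 70,945.33

70945.33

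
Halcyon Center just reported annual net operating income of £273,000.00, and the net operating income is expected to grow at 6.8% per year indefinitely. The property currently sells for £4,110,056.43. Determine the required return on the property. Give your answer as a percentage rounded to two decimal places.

D₁ = £273,000.00 × 1.068 = £291,564.0000
P = D₁/(r − g) ⇒ r = D₁/P + g = £291,564.0000/£4,110,056.43 + 0.068 = 0.070939 + 0.068 = 0.138939

13.89%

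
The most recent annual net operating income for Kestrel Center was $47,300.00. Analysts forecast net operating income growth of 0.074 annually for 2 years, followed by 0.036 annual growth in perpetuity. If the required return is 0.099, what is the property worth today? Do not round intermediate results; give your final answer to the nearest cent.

D_1 = 50800.20000
D_2 = 54559.41480
Terminal value at year 2: TV = D_2×(1+g_2)/(r−g_2) = 56523.55373/0.063 = 897199.26560
P_0 = D_1/(1+r)^1 + D_2/(1+r)^2 + TV/(1+r)^2
    = 46224.02184 + 45172.51998 + 742836.99517 = 834233.53698

$834233.54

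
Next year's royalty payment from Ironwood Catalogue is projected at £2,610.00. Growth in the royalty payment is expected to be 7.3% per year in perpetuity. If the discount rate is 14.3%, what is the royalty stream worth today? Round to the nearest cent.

Growing perpetuity: P = D₁ / (r − g) = £2,610.0000 / (0.143 − 0.073) = £37,285.71

£37285.71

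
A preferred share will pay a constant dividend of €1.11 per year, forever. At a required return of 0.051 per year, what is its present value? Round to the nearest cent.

Level perpetuity: PV = C / r = €1.11 / 0.051 = €21.76

€21.76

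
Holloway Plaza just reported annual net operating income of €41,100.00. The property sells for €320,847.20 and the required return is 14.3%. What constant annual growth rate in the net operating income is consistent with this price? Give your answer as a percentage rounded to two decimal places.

1.32%

P = D₀(1+g)/(r−g) ⇒ P(r−g) = D₀(1+g) ⇒ g(P+D₀) = P·r − D₀
g = (P·r − D₀)/(P + D₀) = (€320,847.20×0.143 − €41,100.00) / (€320,847.20 + €41,100.00) = 0.013210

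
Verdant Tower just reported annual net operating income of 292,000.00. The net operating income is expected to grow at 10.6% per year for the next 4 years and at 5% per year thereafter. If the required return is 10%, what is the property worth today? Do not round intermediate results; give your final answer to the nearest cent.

7450902.10

D_1 = 322952.00000
D_2 = 357184.91200
D_3 = 395046.51267
D_4 = 436921.44302
Terminal value at year 4: TV = D_4×(1+g_2)/(r−g_2) = 458767.51517/0.05 = 9175350.30332
P_0 = D_1/(1+r)^1 + D_2/(1+r)^2 + D_3/(1+r)^3 + D_4/(1+r)^4 + TV/(1+r)^4
    = 293592.72727 + 295194.14215 + 296804.29202 + 298423.22452 + 6266887.71486 = 7450902.10081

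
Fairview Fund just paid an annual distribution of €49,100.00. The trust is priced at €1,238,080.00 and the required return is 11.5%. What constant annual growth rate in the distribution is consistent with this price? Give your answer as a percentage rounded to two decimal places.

7.25%

P = D₀(1+g)/(r−g) ⇒ P(r−g) = D₀(1+g) ⇒ g(P+D₀) = P·r − D₀
g = (P·r − D₀)/(P + D₀) = (€1,238,080.00×0.115 − €49,100.00) / (€1,238,080.00 + €49,100.00) = 0.072468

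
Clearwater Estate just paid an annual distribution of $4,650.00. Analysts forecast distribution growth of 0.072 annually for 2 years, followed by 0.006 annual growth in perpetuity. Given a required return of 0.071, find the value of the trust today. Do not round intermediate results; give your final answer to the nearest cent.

$81415.18

D_1 = 4984.80000
D_2 = 5343.70560
Terminal value at year 2: TV = D_2×(1+g_2)/(r−g_2) = 5375.76783/0.065 = 82704.12052
P_0 = D_1/(1+r)^1 + D_2/(1+r)^2 + TV/(1+r)^2
    = 4654.34174 + 4658.68753 + 72102.14850 = 81415.17776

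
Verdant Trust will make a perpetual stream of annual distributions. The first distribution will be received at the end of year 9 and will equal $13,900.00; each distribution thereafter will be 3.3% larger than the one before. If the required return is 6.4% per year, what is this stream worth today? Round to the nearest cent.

$272973.25

Value at end of year 8: C₁ / (r − g) = $13,900.00 / (0.064 − 0.033) = $448,387.0968
Discount to today: PV = $448,387.0968 / (1 + 0.064)^8 = $448,387.0968 / 1.642605 = $272,973.25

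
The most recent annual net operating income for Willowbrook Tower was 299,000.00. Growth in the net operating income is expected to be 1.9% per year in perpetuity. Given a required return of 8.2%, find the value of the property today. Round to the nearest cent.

D₁ = D₀ × (1 + g) = 299,000.00 × 1.019 = 304,681.0000
Growing perpetuity: P = D₁ / (r − g) = 304,681.0000 / (0.082 − 0.019) = 4,836,206.35

4836206.35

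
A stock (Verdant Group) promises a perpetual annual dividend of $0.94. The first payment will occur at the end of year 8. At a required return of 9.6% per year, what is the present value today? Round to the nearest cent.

$5.15

Value at end of year 7: C / r = $0.94 / 0.096 = $9.7917
Discount to today: PV = $9.7917 / (1 + 0.096)^7 = $9.7917 / 1.899651 = $5.15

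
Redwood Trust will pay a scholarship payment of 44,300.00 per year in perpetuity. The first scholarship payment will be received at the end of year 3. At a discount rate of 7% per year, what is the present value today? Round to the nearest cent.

Value at end of year 2: C / r = 44,300.00 / 0.07 = 632,857.1429
Discount to today: PV = 632,857.1429 / (1 + 0.07)^2 = 632,857.1429 / 1.144900 = 552,761.94

552761.94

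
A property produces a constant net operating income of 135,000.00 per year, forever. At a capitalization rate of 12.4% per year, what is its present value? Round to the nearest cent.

Level perpetuity: PV = C / r = 135,000.00 / 0.124 = 1,088,709.68

1088709.68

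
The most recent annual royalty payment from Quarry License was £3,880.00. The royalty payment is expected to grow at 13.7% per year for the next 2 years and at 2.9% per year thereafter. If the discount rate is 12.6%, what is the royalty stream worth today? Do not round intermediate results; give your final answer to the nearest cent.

D_1 = 4411.56000
D_2 = 5015.94372
Terminal value at year 2: TV = D_2×(1+g_2)/(r−g_2) = 5161.40609/0.097 = 53210.37204
P_0 = D_1/(1+r)^1 + D_2/(1+r)^2 + TV/(1+r)^2
    = 3917.90409 + 3956.17846 + 41968.11994 = 49842.20249

£49842.20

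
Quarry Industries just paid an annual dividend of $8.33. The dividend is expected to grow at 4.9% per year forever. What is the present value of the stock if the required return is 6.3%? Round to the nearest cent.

D₁ = D₀ × (1 + g) = $8.33 × 1.049 = $8.7382
Growing perpetuity: P = D₁ / (r − g) = $8.7382 / (0.063 − 0.049) = $624.16

$624.16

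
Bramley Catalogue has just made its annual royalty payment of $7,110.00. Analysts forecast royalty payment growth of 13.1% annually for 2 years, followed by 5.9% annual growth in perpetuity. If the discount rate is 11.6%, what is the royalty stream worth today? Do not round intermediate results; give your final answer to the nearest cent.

D_1 = 8041.41000
D_2 = 9094.83471
Terminal value at year 2: TV = D_2×(1+g_2)/(r−g_2) = 9631.42996/0.057 = 168972.45540
P_0 = D_1/(1+r)^1 + D_2/(1+r)^2 + TV/(1+r)^2
    = 7205.56452 + 7302.41350 + 135671.15611 = 150179.13413

$150179.13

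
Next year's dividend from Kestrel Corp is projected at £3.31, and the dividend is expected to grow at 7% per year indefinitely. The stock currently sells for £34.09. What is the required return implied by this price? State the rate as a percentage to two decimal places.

P = D₁/(r − g) ⇒ r = D₁/P + g = £3.3100/£34.09 + 0.07 = 0.097096 + 0.07 = 0.167096

16.71%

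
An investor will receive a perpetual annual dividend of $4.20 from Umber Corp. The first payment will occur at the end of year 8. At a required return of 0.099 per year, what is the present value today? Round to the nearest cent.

$21.91

Value at end of year 7: C / r = $4.20 / 0.099 = $42.4242
Discount to today: PV = $42.4242 / (1 + 0.099)^7 = $42.4242 / 1.936350 = $21.91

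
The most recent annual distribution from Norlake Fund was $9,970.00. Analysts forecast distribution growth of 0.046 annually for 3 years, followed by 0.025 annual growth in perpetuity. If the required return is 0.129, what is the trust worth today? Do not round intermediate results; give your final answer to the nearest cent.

D_1 = 10428.62000
D_2 = 10908.33652
D_3 = 11410.12000
Terminal value at year 3: TV = D_3×(1+g_2)/(r−g_2) = 11695.37300/0.104 = 112455.50961
P_0 = D_1/(1+r)^1 + D_2/(1+r)^2 + D_3/(1+r)^3 + TV/(1+r)^3
    = 9237.04163 + 8557.96771 + 7928.81685 + 78144.58916 = 103868.41535

$103868.42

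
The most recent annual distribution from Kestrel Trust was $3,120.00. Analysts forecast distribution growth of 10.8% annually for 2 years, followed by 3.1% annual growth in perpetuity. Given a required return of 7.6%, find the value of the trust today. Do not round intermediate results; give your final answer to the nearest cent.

$82318.77

D_1 = 3456.96000
D_2 = 3830.31168
Terminal value at year 2: TV = D_2×(1+g_2)/(r−g_2) = 3949.05134/0.045 = 87756.69649
P_0 = D_1/(1+r)^1 + D_2/(1+r)^2 + TV/(1+r)^2
    = 3212.78810 + 3308.33571 + 75797.64695 = 82318.77076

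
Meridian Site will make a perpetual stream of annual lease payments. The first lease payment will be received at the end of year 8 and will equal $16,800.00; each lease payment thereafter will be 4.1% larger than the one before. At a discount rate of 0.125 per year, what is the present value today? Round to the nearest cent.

Value at end of year 7: C₁ / (r − g) = $16,800.00 / (0.125 − 0.041) = $200,000.0000
Discount to today: PV = $200,000.0000 / (1 + 0.125)^7 = $200,000.0000 / 2.280697 = $87,692.48

$87692.48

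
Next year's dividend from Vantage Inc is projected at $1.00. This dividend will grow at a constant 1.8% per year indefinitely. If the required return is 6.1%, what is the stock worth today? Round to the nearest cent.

Growing perpetuity: P = D₁ / (r − g) = $1.0000 / (0.061 − 0.018) = $23.26

$23.26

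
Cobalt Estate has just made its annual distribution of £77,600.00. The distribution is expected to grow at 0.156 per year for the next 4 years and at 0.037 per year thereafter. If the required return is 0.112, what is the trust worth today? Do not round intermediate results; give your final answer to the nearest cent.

£1595460.58

D_1 = 89705.60000
D_2 = 103699.67360
D_3 = 119876.82268
D_4 = 138577.60702
Terminal value at year 4: TV = D_4×(1+g_2)/(r−g_2) = 143704.97848/0.075 = 1916066.37973
P_0 = D_1/(1+r)^1 + D_2/(1+r)^2 + D_3/(1+r)^3 + D_4/(1+r)^4 + TV/(1+r)^4
    = 80670.50360 + 83862.50194 + 87180.80238 + 90630.40247 + 1253116.36484 = 1595460.57523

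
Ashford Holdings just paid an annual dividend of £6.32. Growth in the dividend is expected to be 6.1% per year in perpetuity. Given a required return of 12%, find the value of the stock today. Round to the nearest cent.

D₁ = D₀ × (1 + g) = £6.32 × 1.061 = £6.7055
Growing perpetuity: P = D₁ / (r − g) = £6.7055 / (0.12 − 0.061) = £113.65

£113.65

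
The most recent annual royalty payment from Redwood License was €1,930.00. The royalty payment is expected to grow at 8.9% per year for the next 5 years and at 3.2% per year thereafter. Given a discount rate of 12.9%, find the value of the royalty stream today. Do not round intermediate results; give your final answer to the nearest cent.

D_1 = 2101.77000
D_2 = 2288.82753
D_3 = 2492.53318
D_4 = 2714.36863
D_5 = 2955.94744
Terminal value at year 5: TV = D_5×(1+g_2)/(r−g_2) = 3050.53776/0.097 = 31448.84288
P_0 = D_1/(1+r)^1 + D_2/(1+r)^2 + D_3/(1+r)^3 + D_4/(1+r)^4 + D_5/(1+r)^5 + TV/(1+r)^5
    = 1861.62090 + 1795.66445 + 1732.04481 + 1670.67918 + 1611.48771 + 17144.90019 = 25816.39724

€25816.40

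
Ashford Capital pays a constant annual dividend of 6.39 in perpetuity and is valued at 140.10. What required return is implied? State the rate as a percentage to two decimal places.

4.56%

P = C/r ⇒ r = C/P = 6.39/140.10 = 0.045610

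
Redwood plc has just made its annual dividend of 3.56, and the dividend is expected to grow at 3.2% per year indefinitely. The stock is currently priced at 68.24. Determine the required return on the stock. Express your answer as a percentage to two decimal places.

D₁ = 3.56 × 1.032 = 3.6739
P = D₁/(r − g) ⇒ r = D₁/P + g = 3.6739/68.24 + 0.032 = 0.053838 + 0.032 = 0.085838

8.58%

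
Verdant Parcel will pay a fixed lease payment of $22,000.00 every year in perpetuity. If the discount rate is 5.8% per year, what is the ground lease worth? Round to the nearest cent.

Level perpetuity: PV = C / r = $22,000.00 / 0.058 = $379,310.34

$379310.34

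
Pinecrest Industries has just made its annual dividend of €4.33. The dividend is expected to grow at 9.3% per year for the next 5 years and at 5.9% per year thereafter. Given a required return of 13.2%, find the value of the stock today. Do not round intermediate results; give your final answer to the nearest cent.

D_1 = 4.73269
D_2 = 5.17283
D_3 = 5.65390
D_4 = 6.17972
D_5 = 6.75443
Terminal value at year 5: TV = D_5×(1+g_2)/(r−g_2) = 7.15294/0.073 = 97.98550
P_0 = D_1/(1+r)^1 + D_2/(1+r)^2 + D_3/(1+r)^3 + D_4/(1+r)^4 + D_5/(1+r)^5 + TV/(1+r)^5
    = 4.18082 + 4.03678 + 3.89771 + 3.76342 + 3.63376 + 52.71445 = 72.22694

€72.23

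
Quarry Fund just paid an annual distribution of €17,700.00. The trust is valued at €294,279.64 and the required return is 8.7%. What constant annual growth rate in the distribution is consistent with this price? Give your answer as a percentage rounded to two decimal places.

P = D₀(1+g)/(r−g) ⇒ P(r−g) = D₀(1+g) ⇒ g(P+D₀) = P·r − D₀
g = (P·r − D₀)/(P + D₀) = (€294,279.64×0.087 − €17,700.00) / (€294,279.64 + €17,700.00) = 0.025330

2.53%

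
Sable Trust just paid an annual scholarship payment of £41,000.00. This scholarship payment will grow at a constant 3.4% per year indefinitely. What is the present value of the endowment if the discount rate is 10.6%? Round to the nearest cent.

D₁ = D₀ × (1 + g) = £41,000.00 × 1.034 = £42,394.0000
Growing perpetuity: P = D₁ / (r − g) = £42,394.0000 / (0.106 − 0.034) = £588,805.56

£588805.56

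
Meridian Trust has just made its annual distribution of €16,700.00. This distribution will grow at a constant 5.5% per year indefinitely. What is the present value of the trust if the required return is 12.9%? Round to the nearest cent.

€238087.84

D₁ = D₀ × (1 + g) = €16,700.00 × 1.055 = €17,618.5000
Growing perpetuity: P = D₁ / (r − g) = €17,618.5000 / (0.129 − 0.055) = €238,087.84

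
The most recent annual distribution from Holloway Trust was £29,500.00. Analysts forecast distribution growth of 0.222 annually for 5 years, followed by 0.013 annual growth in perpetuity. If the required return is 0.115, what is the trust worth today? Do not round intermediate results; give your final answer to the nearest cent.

D_1 = 36049.00000
D_2 = 44051.87800
D_3 = 53831.39492
D_4 = 65781.96459
D_5 = 80385.56073
Terminal value at year 5: TV = D_5×(1+g_2)/(r−g_2) = 81430.57302/0.102 = 798338.95113
P_0 = D_1/(1+r)^1 + D_2/(1+r)^2 + D_3/(1+r)^3 + D_4/(1+r)^4 + D_5/(1+r)^5 + TV/(1+r)^5
    = 32330.94170 + 35433.55225 + 38833.90211 + 42560.56357 + 46644.85084 + 463247.39114 = 659051.20161

£659051.20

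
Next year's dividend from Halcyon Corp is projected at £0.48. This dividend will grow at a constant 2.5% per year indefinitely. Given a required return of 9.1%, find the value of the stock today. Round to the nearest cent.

£7.27

Growing perpetuity: P = D₁ / (r − g) = £0.4800 / (0.091 − 0.025) = £7.27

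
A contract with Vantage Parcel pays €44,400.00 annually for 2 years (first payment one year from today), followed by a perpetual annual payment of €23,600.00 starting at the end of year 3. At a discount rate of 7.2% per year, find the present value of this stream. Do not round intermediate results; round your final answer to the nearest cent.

€365280.56

PV of 2-year annuity: €44,400.00 × [1 − (1+0.072)^−2] / 0.072 = 80054.02094
Perpetuity value at year 2: €23,600.00 / 0.072 = 327777.77778
PV of perpetuity: 327777.77778 / (1+0.072)^2 = 285226.54142
Total PV = 80054.02094 + 285226.54142 = 365280.56236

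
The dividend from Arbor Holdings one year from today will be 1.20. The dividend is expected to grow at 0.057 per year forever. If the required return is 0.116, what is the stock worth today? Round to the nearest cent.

Growing perpetuity: P = D₁ / (r − g) = 1.2000 / (0.116 − 0.057) = 20.34

20.34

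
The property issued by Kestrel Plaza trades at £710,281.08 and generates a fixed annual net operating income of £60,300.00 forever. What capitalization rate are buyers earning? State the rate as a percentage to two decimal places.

8.49%

P = C/r ⇒ r = C/P = £60,300.00/£710,281.08 = 0.084896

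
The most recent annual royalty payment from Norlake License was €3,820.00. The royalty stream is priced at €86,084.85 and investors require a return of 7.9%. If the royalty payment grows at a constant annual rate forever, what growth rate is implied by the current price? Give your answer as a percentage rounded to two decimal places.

P = D₀(1+g)/(r−g) ⇒ P(r−g) = D₀(1+g) ⇒ g(P+D₀) = P·r − D₀
g = (P·r − D₀)/(P + D₀) = (€86,084.85×0.079 − €3,820.00) / (€86,084.85 + €3,820.00) = 0.033154

3.32%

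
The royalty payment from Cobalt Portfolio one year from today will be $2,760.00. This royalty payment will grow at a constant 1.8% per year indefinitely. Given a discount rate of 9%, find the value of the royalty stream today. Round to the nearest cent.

Growing perpetuity: P = D₁ / (r − g) = $2,760.0000 / (0.09 − 0.018) = $38,333.33

$38333.33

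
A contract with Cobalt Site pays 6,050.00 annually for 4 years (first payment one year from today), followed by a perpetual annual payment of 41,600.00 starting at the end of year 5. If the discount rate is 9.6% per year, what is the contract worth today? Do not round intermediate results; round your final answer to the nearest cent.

PV of 4-year annuity: 6,050.00 × [1 − (1+0.096)^−4] / 0.096 = 19344.92709
Perpetuity value at year 4: 41,600.00 / 0.096 = 433333.33333
PV of perpetuity: 433333.33333 / (1+0.096)^4 = 300316.97514
Total PV = 19344.92709 + 300316.97514 = 319661.90224

319661.90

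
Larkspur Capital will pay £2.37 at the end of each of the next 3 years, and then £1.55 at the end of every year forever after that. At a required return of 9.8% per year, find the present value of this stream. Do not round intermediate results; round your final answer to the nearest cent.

PV of 3-year annuity: £2.37 × [1 − (1+0.098)^−3] / 0.098 = 5.91465
Perpetuity value at year 3: £1.55 / 0.098 = 15.81633
PV of perpetuity: 15.81633 / (1+0.098)^3 = 11.94809
Total PV = 5.91465 + 11.94809 = 17.86275

£17.86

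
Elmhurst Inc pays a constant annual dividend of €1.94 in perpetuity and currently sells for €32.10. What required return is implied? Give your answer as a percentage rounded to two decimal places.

P = C/r ⇒ r = C/P = €1.94/€32.10 = 0.060436

6.04%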